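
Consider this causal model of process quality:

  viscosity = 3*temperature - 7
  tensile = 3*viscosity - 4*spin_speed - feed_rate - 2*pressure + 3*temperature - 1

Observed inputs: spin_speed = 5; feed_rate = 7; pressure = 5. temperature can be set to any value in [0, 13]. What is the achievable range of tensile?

-59 to 97

Substituting into the tensile equation gives tensile = 12*temperature - 59.
Linear in temperature, so extremes are at the endpoints: temperature = 0 gives tensile = -59; temperature = 13 gives tensile = 97.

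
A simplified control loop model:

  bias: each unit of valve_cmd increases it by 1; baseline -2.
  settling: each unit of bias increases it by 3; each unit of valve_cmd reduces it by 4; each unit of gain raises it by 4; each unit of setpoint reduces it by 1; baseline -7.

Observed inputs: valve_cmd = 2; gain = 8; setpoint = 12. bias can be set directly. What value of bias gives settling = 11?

Intervening on bias fixes its value directly, overriding its dependence on valve_cmd.
Substituting into the settling equation gives settling = 3*bias + 5.
Solve 3*bias + 5 = 11: bias = (11 - 5) / 3 = 2.

bias = 2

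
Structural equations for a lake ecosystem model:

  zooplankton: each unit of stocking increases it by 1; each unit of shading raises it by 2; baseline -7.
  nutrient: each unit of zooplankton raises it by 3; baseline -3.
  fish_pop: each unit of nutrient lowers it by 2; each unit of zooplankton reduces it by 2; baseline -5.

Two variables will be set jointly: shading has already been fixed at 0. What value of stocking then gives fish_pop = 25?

stocking = 4

With shading held at 0:
Substituting into the zooplankton equation gives zooplankton = stocking - 7.
nutrient becomes 3*stocking - 24.
Substituting into the fish_pop equation gives fish_pop = -8*stocking + 57.
Solve -8*stocking + 57 = 25: stocking = (25 - 57) / -8 = 4.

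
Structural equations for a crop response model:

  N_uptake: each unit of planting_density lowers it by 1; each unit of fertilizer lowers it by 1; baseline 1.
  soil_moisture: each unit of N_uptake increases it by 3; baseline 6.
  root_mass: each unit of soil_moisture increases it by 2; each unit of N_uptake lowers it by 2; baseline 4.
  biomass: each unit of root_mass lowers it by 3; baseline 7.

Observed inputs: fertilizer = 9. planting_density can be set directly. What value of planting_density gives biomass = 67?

planting_density = 1

Substituting into the N_uptake equation gives N_uptake = -planting_density - 8.
This gives soil_moisture = -3*planting_density - 18.
Substituting into the root_mass equation gives root_mass = -4*planting_density - 16.
biomass becomes 12*planting_density + 55.
Solve 12*planting_density + 55 = 67: planting_density = (67 - 55) / 12 = 1.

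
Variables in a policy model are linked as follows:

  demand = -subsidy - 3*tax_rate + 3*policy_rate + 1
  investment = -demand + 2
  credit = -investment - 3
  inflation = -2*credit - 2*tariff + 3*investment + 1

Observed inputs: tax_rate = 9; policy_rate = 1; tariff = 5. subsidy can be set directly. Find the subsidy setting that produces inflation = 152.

subsidy = 6

Substituting into the demand equation gives demand = -subsidy - 23.
So investment = subsidy + 25.
Substituting into the credit equation gives credit = -subsidy - 28.
inflation becomes 5*subsidy + 122.
Solve 5*subsidy + 122 = 152: subsidy = (152 - 122) / 5 = 6.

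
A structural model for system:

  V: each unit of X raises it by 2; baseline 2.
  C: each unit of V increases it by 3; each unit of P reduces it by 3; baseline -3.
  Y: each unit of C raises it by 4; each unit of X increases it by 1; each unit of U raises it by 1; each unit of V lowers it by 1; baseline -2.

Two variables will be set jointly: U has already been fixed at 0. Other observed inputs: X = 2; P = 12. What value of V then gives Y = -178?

With U held at 0:
Intervening on V fixes its value directly, overriding its dependence on X.
Substituting into the C equation gives C = 3*V - 39.
Substituting into the Y equation gives Y = 11*V - 156.
Solve 11*V - 156 = -178: V = (-178 + 156) / 11 = -2.

V = -2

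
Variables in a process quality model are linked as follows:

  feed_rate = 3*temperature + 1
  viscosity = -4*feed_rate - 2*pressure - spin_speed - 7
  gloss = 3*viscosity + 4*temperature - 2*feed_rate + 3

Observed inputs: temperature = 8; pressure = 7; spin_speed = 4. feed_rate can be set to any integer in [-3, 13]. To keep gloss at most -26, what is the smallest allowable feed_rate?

feed_rate = -1

Intervening on feed_rate fixes its value directly, overriding its dependence on temperature.
Substituting into the viscosity equation gives viscosity = -4*feed_rate - 25.
Substituting into the gloss equation gives gloss = -14*feed_rate - 40.
Require -14*feed_rate - 40 ≤ -26, so feed_rate ≥ -1.
The smallest integer in [-3, 13] satisfying this is -1.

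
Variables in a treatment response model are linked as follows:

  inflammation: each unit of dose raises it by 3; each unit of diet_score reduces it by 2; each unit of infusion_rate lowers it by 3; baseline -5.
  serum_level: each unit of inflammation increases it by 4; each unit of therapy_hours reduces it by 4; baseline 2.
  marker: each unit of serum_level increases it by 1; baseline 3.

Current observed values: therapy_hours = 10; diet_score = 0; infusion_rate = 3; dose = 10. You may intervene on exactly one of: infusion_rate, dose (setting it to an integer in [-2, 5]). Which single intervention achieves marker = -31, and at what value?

Intervening on infusion_rate: marker = -12*infusion_rate + 65. Reaching -31 requires infusion_rate = 8, outside [-2, 5].
Intervening on dose: with other inputs at their observed values, marker = 12*dose - 91. Solving for -31 gives dose = 5, within [-2, 5].

set dose = 5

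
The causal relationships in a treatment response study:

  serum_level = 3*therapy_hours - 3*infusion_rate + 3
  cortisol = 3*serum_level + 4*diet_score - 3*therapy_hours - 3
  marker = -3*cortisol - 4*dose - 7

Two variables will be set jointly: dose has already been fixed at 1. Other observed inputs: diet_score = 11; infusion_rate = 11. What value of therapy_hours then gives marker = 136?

therapy_hours = 0

With dose held at 1:
Substituting into the serum_level equation gives serum_level = 3*therapy_hours - 30.
So cortisol = 6*therapy_hours - 49.
So marker = -18*therapy_hours + 136.
Solve -18*therapy_hours + 136 = 136: therapy_hours = (136 - 136) / -18 = 0.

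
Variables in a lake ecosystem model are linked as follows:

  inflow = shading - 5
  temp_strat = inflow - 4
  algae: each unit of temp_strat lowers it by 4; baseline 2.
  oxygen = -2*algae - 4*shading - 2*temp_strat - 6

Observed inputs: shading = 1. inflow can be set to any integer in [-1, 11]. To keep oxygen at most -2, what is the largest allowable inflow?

Intervening on inflow fixes its value directly, overriding its dependence on shading.
Substituting into the algae equation gives algae = -4*inflow + 18.
oxygen becomes 6*inflow - 38.
Require 6*inflow - 38 ≤ -2, so inflow ≤ 6.
The largest integer in [-1, 11] satisfying this is 6.

inflow = 6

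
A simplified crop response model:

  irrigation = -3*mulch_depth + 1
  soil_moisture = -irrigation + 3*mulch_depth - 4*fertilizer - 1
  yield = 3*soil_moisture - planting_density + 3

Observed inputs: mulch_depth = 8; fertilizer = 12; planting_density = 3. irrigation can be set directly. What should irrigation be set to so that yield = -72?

Intervening on irrigation fixes its value directly, overriding its dependence on mulch_depth.
Substituting into the soil_moisture equation gives soil_moisture = -irrigation - 25.
So yield = -3*irrigation - 75.
Solve -3*irrigation - 75 = -72: irrigation = (-72 + 75) / -3 = -1.

irrigation = -1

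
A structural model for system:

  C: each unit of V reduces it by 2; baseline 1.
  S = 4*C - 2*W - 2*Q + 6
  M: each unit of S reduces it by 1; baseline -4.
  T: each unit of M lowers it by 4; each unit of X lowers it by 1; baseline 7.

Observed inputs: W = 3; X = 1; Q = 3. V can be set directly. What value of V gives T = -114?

Substituting into the S equation gives S = -8*V - 2.
This gives M = 8*V - 2.
Substituting into the T equation gives T = -32*V + 14.
Solve -32*V + 14 = -114: V = (-114 - 14) / -32 = 4.

V = 4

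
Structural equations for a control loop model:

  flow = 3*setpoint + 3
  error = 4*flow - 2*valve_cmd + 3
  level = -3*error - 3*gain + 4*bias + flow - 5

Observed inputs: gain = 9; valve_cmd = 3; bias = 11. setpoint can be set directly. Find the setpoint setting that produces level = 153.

setpoint = -5

Substituting into the error equation gives error = 12*setpoint + 9.
Substituting into the level equation gives level = -33*setpoint - 12.
Solve -33*setpoint - 12 = 153: setpoint = (153 + 12) / -33 = -5.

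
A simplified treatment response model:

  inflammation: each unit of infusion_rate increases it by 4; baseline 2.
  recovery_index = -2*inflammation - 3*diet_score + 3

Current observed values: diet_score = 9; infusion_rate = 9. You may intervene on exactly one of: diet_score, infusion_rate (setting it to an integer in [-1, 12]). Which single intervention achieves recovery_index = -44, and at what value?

Intervening on diet_score: recovery_index = -3*diet_score - 73. Reaching -44 requires diet_score = -29/3, not an integer.
Intervening on infusion_rate: with other inputs at their observed values, recovery_index = -8*infusion_rate - 28. Solving for -44 gives infusion_rate = 2, within [-1, 12].

set infusion_rate = 2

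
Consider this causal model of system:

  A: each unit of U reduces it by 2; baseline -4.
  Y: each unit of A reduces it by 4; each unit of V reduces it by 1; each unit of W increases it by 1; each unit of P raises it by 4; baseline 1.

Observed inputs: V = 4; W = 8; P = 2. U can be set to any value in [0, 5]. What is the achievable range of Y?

Substituting into the Y equation gives Y = 8*U + 29.
Linear in U, so extremes are at the endpoints: U = 0 gives Y = 29; U = 5 gives Y = 69.

29 to 69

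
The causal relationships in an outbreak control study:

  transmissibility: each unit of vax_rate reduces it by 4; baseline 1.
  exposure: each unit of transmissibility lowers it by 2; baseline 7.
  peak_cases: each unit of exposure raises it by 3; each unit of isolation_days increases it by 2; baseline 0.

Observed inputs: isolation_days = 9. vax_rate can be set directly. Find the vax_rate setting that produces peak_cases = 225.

vax_rate = 8

Substituting into the exposure equation gives exposure = 8*vax_rate + 5.
peak_cases becomes 24*vax_rate + 33.
Solve 24*vax_rate + 33 = 225: vax_rate = (225 - 33) / 24 = 8.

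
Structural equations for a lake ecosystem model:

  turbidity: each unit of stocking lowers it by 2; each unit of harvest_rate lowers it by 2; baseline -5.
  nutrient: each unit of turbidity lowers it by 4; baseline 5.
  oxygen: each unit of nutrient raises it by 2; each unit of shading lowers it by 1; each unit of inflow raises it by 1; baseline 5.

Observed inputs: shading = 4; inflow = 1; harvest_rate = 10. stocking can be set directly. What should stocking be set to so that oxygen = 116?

stocking = -6

Substituting into the turbidity equation gives turbidity = -2*stocking - 25.
This gives nutrient = 8*stocking + 105.
Substituting into the oxygen equation gives oxygen = 16*stocking + 212.
Solve 16*stocking + 212 = 116: stocking = (116 - 212) / 16 = -6.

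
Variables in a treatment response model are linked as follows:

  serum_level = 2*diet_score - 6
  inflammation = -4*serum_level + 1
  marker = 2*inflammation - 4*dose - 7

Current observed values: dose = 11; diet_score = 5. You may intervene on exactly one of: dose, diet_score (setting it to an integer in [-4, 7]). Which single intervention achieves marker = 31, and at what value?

Intervening on dose: marker = -4*dose - 37. Reaching 31 requires dose = -17, outside [-4, 7].
Intervening on diet_score: with other inputs at their observed values, marker = -16*diet_score - 1. Solving for 31 gives diet_score = -2, within [-4, 7].

set diet_score = -2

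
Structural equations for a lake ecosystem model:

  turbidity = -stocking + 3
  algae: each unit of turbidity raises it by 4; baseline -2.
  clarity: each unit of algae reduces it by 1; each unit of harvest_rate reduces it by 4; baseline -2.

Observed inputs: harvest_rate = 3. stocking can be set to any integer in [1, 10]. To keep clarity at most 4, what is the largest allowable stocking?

stocking = 7

Substituting into the algae equation gives algae = -4*stocking + 10.
This gives clarity = 4*stocking - 24.
Require 4*stocking - 24 ≤ 4, so stocking ≤ 7.
The largest integer in [1, 10] satisfying this is 7.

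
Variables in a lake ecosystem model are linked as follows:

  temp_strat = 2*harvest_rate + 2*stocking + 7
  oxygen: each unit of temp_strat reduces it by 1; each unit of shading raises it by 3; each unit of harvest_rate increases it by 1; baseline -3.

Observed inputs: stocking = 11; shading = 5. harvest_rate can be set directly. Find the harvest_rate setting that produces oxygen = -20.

Substituting into the temp_strat equation gives temp_strat = 2*harvest_rate + 29.
Substituting into the oxygen equation gives oxygen = -harvest_rate - 17.
Solve -harvest_rate - 17 = -20: harvest_rate = (-20 + 17) / -1 = 3.

harvest_rate = 3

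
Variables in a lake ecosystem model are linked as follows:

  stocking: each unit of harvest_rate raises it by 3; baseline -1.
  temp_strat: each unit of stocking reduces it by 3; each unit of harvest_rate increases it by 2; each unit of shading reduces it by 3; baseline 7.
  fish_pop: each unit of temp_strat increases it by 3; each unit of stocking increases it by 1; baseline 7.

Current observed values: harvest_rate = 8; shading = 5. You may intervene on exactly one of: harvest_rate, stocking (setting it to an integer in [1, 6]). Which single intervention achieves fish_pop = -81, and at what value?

Intervening on harvest_rate: with other inputs at their observed values, fish_pop = -18*harvest_rate - 9. Solving for -81 gives harvest_rate = 4, within [1, 6].
Intervening on stocking: fish_pop = -8*stocking + 31. Reaching -81 requires stocking = 14, outside [1, 6].

set harvest_rate = 4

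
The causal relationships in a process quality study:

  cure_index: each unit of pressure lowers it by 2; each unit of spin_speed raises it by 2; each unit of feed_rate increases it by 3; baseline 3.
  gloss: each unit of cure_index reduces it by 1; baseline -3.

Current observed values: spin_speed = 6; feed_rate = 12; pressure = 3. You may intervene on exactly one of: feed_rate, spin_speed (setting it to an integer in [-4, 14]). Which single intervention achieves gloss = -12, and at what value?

Intervening on feed_rate: with other inputs at their observed values, gloss = -3*feed_rate - 12. Solving for -12 gives feed_rate = 0, within [-4, 14].
Intervening on spin_speed: gloss = -2*spin_speed - 36. Reaching -12 requires spin_speed = -12, outside [-4, 14].

set feed_rate = 0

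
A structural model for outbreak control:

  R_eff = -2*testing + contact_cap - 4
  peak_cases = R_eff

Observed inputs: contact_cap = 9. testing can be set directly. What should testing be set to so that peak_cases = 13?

testing = -4

Substituting into the R_eff equation gives R_eff = -2*testing + 5.
This gives peak_cases = -2*testing + 5.
Solve -2*testing + 5 = 13: testing = (13 - 5) / -2 = -4.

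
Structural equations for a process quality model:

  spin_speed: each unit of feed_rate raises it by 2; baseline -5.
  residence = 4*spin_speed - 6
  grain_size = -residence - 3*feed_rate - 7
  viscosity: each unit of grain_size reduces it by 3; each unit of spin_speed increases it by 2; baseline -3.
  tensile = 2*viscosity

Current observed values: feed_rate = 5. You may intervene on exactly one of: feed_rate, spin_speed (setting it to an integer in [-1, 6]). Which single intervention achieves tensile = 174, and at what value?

set spin_speed = 3

Intervening on feed_rate: tensile = 74*feed_rate - 140. Reaching 174 requires feed_rate = 157/37, not an integer.
Intervening on spin_speed: with other inputs at their observed values, tensile = 28*spin_speed + 90. Solving for 174 gives spin_speed = 3, within [-1, 6].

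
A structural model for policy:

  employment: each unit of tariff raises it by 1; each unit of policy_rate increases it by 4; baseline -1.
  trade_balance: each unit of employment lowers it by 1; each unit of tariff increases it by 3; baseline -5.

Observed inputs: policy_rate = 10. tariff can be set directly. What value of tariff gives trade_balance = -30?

tariff = 7

Substituting into the employment equation gives employment = tariff + 39.
Substituting into the trade_balance equation gives trade_balance = 2*tariff - 44.
Solve 2*tariff - 44 = -30: tariff = (-30 + 44) / 2 = 7.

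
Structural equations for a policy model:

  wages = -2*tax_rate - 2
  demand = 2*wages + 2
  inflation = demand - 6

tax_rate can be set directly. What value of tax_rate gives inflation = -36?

tax_rate = 7

Substituting into the demand equation gives demand = -4*tax_rate - 2.
Substituting into the inflation equation gives inflation = -4*tax_rate - 8.
Solve -4*tax_rate - 8 = -36: tax_rate = (-36 + 8) / -4 = 7.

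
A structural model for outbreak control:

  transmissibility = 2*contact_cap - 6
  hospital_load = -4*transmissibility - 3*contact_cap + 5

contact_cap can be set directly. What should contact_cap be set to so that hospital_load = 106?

contact_cap = -7

Substituting into the hospital_load equation gives hospital_load = -11*contact_cap + 29.
Solve -11*contact_cap + 29 = 106: contact_cap = (106 - 29) / -11 = -7.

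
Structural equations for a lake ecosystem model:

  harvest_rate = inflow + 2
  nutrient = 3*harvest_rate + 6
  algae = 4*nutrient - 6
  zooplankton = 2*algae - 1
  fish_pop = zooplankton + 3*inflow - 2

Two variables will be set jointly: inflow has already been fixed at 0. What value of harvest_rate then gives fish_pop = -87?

With inflow held at 0:
Intervening on harvest_rate fixes its value directly, overriding its dependence on inflow.
Substituting into the algae equation gives algae = 12*harvest_rate + 18.
Substituting into the zooplankton equation gives zooplankton = 24*harvest_rate + 35.
This gives fish_pop = 24*harvest_rate + 33.
Solve 24*harvest_rate + 33 = -87: harvest_rate = (-87 - 33) / 24 = -5.

harvest_rate = -5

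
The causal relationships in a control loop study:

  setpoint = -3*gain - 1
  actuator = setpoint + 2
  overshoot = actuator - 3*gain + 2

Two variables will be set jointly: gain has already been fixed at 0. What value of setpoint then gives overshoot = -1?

With gain held at 0:
Intervening on setpoint fixes its value directly, overriding its dependence on gain.
Substituting into the overshoot equation gives overshoot = setpoint + 4.
Solve setpoint + 4 = -1: setpoint = (-1 - 4) / 1 = -5.

setpoint = -5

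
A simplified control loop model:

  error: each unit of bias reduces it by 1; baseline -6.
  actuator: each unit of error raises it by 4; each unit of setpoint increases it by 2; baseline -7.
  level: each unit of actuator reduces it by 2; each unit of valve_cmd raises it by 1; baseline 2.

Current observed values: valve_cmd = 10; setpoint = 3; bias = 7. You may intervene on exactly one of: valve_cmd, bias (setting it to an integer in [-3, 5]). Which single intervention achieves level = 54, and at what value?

Intervening on valve_cmd: level = valve_cmd + 108. Reaching 54 requires valve_cmd = -54, outside [-3, 5].
Intervening on bias: with other inputs at their observed values, level = 8*bias + 62. Solving for 54 gives bias = -1, within [-3, 5].

set bias = -1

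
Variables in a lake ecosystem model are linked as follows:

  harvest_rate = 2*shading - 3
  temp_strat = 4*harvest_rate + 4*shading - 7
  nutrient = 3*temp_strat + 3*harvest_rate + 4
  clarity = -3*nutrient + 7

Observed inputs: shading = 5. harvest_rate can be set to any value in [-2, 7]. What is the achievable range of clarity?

Intervening on harvest_rate fixes its value directly, overriding its dependence on shading.
Substituting into the temp_strat equation gives temp_strat = 4*harvest_rate + 13.
Substituting into the nutrient equation gives nutrient = 15*harvest_rate + 43.
clarity becomes -45*harvest_rate - 122.
Linear in harvest_rate, so extremes are at the endpoints: harvest_rate = -2 gives clarity = -32; harvest_rate = 7 gives clarity = -437.

-437 to -32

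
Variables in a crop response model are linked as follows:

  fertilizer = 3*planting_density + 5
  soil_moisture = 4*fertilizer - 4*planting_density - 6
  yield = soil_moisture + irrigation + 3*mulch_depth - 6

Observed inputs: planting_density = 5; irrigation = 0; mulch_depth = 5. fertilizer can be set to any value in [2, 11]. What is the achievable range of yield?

-9 to 27

Intervening on fertilizer fixes its value directly, overriding its dependence on planting_density.
Substituting into the soil_moisture equation gives soil_moisture = 4*fertilizer - 26.
Substituting into the yield equation gives yield = 4*fertilizer - 17.
Linear in fertilizer, so extremes are at the endpoints: fertilizer = 2 gives yield = -9; fertilizer = 11 gives yield = 27.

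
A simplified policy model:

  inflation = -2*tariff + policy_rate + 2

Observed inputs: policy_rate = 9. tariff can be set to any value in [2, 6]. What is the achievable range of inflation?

-1 to 7

Substituting into the inflation equation gives inflation = -2*tariff + 11.
Linear in tariff, so extremes are at the endpoints: tariff = 2 gives inflation = 7; tariff = 6 gives inflation = -1.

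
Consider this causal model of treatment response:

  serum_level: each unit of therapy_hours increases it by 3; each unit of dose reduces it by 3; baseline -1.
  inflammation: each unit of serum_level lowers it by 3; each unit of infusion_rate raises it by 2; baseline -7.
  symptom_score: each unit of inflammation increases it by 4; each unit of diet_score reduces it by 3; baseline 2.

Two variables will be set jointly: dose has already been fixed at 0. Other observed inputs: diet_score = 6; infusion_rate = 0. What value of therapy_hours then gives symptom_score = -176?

therapy_hours = 4

With dose held at 0:
Substituting into the serum_level equation gives serum_level = 3*therapy_hours - 1.
Substituting into the inflammation equation gives inflammation = -9*therapy_hours - 4.
Substituting into the symptom_score equation gives symptom_score = -36*therapy_hours - 32.
Solve -36*therapy_hours - 32 = -176: therapy_hours = (-176 + 32) / -36 = 4.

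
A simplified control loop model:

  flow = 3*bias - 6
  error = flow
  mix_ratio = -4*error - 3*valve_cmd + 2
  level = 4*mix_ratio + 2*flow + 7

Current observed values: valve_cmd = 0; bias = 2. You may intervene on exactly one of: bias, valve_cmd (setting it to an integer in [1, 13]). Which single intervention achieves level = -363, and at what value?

set bias = 11

Intervening on bias: with other inputs at their observed values, level = -42*bias + 99. Solving for -363 gives bias = 11, within [1, 13].
Intervening on valve_cmd: level = -12*valve_cmd + 15. Reaching -363 requires valve_cmd = 63/2, not an integer.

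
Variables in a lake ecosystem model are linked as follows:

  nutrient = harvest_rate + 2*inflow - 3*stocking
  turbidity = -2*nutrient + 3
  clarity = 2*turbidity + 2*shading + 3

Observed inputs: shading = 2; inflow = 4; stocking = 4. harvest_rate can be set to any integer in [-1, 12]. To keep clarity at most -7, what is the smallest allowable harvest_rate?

Substituting into the nutrient equation gives nutrient = harvest_rate - 4.
So turbidity = -2*harvest_rate + 11.
Substituting into the clarity equation gives clarity = -4*harvest_rate + 29.
Require -4*harvest_rate + 29 ≤ -7, so harvest_rate ≥ 9.
The smallest integer in [-1, 12] satisfying this is 9.

harvest_rate = 9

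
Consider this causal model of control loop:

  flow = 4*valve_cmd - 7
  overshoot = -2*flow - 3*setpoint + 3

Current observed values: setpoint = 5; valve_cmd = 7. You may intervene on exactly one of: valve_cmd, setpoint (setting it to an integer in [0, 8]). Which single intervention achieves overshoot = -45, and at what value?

set setpoint = 2

Intervening on valve_cmd: overshoot = -8*valve_cmd + 2. Reaching -45 requires valve_cmd = 47/8, not an integer.
Intervening on setpoint: with other inputs at their observed values, overshoot = -3*setpoint - 39. Solving for -45 gives setpoint = 2, within [0, 8].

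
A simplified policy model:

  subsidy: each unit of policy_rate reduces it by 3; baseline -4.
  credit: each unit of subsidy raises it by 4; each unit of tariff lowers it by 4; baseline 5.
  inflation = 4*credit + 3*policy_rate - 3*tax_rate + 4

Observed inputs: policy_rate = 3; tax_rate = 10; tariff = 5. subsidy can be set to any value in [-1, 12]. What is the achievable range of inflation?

Intervening on subsidy fixes its value directly, overriding its dependence on policy_rate.
Substituting into the credit equation gives credit = 4*subsidy - 15.
Substituting into the inflation equation gives inflation = 16*subsidy - 77.
Linear in subsidy, so extremes are at the endpoints: subsidy = -1 gives inflation = -93; subsidy = 12 gives inflation = 115.

-93 to 115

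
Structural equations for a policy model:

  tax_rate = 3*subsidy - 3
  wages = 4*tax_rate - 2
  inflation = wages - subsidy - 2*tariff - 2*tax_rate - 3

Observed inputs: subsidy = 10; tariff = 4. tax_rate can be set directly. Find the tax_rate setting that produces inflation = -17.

tax_rate = 3

Intervening on tax_rate fixes its value directly, overriding its dependence on subsidy.
Substituting into the inflation equation gives inflation = 2*tax_rate - 23.
Solve 2*tax_rate - 23 = -17: tax_rate = (-17 + 23) / 2 = 3.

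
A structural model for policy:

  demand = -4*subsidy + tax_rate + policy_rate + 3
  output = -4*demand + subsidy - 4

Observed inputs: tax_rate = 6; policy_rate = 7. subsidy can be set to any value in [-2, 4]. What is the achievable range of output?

-102 to 0

Substituting into the demand equation gives demand = -4*subsidy + 16.
Substituting into the output equation gives output = 17*subsidy - 68.
Linear in subsidy, so extremes are at the endpoints: subsidy = -2 gives output = -102; subsidy = 4 gives output = 0.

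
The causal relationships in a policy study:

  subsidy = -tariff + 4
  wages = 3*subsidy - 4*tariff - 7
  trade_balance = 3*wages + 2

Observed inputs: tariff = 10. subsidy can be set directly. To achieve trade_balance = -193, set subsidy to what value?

Intervening on subsidy fixes its value directly, overriding its dependence on tariff.
Substituting into the wages equation gives wages = 3*subsidy - 47.
trade_balance becomes 9*subsidy - 139.
Solve 9*subsidy - 139 = -193: subsidy = (-193 + 139) / 9 = -6.

subsidy = -6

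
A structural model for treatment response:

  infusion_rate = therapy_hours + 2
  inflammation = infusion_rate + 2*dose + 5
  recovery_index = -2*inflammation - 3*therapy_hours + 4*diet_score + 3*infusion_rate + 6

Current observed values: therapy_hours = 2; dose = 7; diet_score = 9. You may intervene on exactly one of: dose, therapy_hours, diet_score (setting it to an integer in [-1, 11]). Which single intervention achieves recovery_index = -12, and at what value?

set therapy_hours = 9

Intervening on dose: recovery_index = -4*dose + 30. Reaching -12 requires dose = 21/2, not an integer.
Intervening on therapy_hours: with other inputs at their observed values, recovery_index = -2*therapy_hours + 6. Solving for -12 gives therapy_hours = 9, within [-1, 11].
Intervening on diet_score: recovery_index = 4*diet_score - 34. Reaching -12 requires diet_score = 11/2, not an integer.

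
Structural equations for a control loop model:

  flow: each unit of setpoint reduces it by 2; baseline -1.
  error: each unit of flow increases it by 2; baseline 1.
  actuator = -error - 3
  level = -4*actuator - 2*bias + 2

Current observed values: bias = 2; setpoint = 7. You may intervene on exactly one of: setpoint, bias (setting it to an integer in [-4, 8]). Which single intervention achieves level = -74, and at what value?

set setpoint = 5

Intervening on setpoint: with other inputs at their observed values, level = -16*setpoint + 6. Solving for -74 gives setpoint = 5, within [-4, 8].
Intervening on bias: level = -2*bias - 102. Reaching -74 requires bias = -14, outside [-4, 8].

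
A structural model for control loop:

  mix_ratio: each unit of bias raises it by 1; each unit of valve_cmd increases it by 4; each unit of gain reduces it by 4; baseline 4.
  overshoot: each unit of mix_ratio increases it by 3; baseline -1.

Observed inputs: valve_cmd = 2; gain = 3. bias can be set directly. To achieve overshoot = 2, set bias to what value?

Substituting into the mix_ratio equation gives mix_ratio = bias.
So overshoot = 3*bias - 1.
Solve 3*bias - 1 = 2: bias = (2 + 1) / 3 = 1.

bias = 1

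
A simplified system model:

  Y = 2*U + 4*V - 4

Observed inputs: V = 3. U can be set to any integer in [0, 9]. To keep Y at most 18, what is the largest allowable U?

U = 5

Substituting into the Y equation gives Y = 2*U + 8.
Require 2*U + 8 ≤ 18, so U ≤ 5.
The largest integer in [0, 9] satisfying this is 5.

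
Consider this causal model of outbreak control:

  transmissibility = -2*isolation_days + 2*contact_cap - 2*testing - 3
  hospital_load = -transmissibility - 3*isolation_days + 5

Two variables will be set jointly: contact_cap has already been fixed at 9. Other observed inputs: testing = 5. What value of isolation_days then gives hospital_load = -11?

With contact_cap held at 9:
Substituting into the transmissibility equation gives transmissibility = -2*isolation_days + 5.
Substituting into the hospital_load equation gives hospital_load = -isolation_days.
Solve -isolation_days = -11: isolation_days = -11 / -1 = 11.

isolation_days = 11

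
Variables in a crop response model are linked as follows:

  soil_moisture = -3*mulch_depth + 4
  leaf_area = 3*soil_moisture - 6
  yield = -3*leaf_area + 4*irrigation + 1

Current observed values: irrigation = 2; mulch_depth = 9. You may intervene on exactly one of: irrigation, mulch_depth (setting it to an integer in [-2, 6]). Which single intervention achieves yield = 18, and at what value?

set mulch_depth = 1

Intervening on irrigation: yield = 4*irrigation + 226. Reaching 18 requires irrigation = -52, outside [-2, 6].
Intervening on mulch_depth: with other inputs at their observed values, yield = 27*mulch_depth - 9. Solving for 18 gives mulch_depth = 1, within [-2, 6].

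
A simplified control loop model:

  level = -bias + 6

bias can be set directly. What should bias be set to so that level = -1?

bias = 7

Solve -bias + 6 = -1: bias = (-1 - 6) / -1 = 7.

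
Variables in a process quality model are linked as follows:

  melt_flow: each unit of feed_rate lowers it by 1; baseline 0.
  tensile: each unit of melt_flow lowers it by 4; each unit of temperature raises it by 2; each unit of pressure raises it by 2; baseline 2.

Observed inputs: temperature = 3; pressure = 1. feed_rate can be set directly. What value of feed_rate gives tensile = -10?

Substituting into the tensile equation gives tensile = 4*feed_rate + 10.
Solve 4*feed_rate + 10 = -10: feed_rate = (-10 - 10) / 4 = -5.

feed_rate = -5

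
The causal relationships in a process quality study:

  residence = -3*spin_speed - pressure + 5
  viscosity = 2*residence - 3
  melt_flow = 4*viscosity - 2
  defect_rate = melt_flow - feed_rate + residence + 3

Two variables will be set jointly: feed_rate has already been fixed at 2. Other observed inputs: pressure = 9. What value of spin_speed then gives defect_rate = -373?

With feed_rate held at 2:
Substituting into the residence equation gives residence = -3*spin_speed - 4.
So viscosity = -6*spin_speed - 11.
So melt_flow = -24*spin_speed - 46.
Substituting into the defect_rate equation gives defect_rate = -27*spin_speed - 49.
Solve -27*spin_speed - 49 = -373: spin_speed = (-373 + 49) / -27 = 12.

spin_speed = 12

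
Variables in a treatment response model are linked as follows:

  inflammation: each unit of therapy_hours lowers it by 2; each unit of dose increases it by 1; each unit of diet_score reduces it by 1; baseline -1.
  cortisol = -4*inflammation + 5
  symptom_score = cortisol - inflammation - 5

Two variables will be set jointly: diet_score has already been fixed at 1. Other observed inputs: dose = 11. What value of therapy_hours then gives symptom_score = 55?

With diet_score held at 1:
Substituting into the inflammation equation gives inflammation = -2*therapy_hours + 9.
Substituting into the cortisol equation gives cortisol = 8*therapy_hours - 31.
Substituting into the symptom_score equation gives symptom_score = 10*therapy_hours - 45.
Solve 10*therapy_hours - 45 = 55: therapy_hours = (55 + 45) / 10 = 10.

therapy_hours = 10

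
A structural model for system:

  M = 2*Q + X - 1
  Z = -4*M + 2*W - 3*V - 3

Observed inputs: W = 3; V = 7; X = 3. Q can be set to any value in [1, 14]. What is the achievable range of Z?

Substituting into the M equation gives M = 2*Q + 2.
This gives Z = -8*Q - 26.
Linear in Q, so extremes are at the endpoints: Q = 1 gives Z = -34; Q = 14 gives Z = -138.

-138 to -34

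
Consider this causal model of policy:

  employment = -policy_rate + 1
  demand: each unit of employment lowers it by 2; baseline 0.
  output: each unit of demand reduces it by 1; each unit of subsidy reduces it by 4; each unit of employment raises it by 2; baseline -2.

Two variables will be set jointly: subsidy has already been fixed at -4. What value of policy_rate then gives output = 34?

policy_rate = -4

With subsidy held at -4:
Substituting into the demand equation gives demand = 2*policy_rate - 2.
Substituting into the output equation gives output = -4*policy_rate + 18.
Solve -4*policy_rate + 18 = 34: policy_rate = (34 - 18) / -4 = -4.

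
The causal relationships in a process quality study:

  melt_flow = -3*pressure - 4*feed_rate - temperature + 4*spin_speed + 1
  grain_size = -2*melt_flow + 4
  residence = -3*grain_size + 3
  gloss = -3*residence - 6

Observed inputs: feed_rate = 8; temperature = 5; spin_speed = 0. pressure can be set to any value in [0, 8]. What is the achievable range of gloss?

669 to 1101

Substituting into the melt_flow equation gives melt_flow = -3*pressure - 36.
grain_size becomes 6*pressure + 76.
So residence = -18*pressure - 225.
Substituting into the gloss equation gives gloss = 54*pressure + 669.
Linear in pressure, so extremes are at the endpoints: pressure = 0 gives gloss = 669; pressure = 8 gives gloss = 1101.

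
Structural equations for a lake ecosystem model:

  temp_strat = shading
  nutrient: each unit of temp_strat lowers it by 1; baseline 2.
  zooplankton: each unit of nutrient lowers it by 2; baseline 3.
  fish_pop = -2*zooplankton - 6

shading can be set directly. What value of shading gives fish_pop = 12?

Substituting into the nutrient equation gives nutrient = -shading + 2.
zooplankton becomes 2*shading - 1.
Substituting into the fish_pop equation gives fish_pop = -4*shading - 4.
Solve -4*shading - 4 = 12: shading = (12 + 4) / -4 = -4.

shading = -4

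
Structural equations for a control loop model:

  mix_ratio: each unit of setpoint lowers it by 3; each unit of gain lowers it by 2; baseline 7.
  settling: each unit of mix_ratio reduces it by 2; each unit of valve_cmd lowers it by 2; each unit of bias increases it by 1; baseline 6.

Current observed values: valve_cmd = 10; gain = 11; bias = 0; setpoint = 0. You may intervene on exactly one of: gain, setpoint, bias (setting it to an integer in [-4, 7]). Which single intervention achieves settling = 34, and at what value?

set setpoint = 3

Intervening on gain: settling = 4*gain - 28. Reaching 34 requires gain = 31/2, not an integer.
Intervening on setpoint: with other inputs at their observed values, settling = 6*setpoint + 16. Solving for 34 gives setpoint = 3, within [-4, 7].
Intervening on bias: settling = bias + 16. Reaching 34 requires bias = 18, outside [-4, 7].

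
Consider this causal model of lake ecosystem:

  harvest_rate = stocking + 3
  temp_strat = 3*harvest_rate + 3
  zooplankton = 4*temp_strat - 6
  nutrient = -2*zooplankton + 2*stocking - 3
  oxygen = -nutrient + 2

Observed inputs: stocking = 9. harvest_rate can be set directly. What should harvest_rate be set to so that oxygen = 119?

harvest_rate = 5

Intervening on harvest_rate fixes its value directly, overriding its dependence on stocking.
Substituting into the zooplankton equation gives zooplankton = 12*harvest_rate + 6.
Substituting into the nutrient equation gives nutrient = -24*harvest_rate + 3.
Substituting into the oxygen equation gives oxygen = 24*harvest_rate - 1.
Solve 24*harvest_rate - 1 = 119: harvest_rate = (119 + 1) / 24 = 5.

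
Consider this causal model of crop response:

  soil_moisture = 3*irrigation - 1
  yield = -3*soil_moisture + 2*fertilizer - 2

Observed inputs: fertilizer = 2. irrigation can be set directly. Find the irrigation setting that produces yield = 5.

irrigation = 0

Substituting into the yield equation gives yield = -9*irrigation + 5.
Solve -9*irrigation + 5 = 5: irrigation = (5 - 5) / -9 = 0.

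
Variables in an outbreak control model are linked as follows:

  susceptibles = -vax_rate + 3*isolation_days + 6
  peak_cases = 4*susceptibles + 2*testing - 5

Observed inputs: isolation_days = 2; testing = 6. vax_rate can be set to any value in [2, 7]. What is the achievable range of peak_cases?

27 to 47

Substituting into the susceptibles equation gives susceptibles = -vax_rate + 12.
This gives peak_cases = -4*vax_rate + 55.
Linear in vax_rate, so extremes are at the endpoints: vax_rate = 2 gives peak_cases = 47; vax_rate = 7 gives peak_cases = 27.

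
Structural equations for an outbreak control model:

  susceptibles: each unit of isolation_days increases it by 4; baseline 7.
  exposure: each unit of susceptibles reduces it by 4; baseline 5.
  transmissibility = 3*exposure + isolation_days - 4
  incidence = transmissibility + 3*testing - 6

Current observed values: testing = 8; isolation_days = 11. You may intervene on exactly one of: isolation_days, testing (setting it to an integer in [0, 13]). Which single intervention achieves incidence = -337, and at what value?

Intervening on isolation_days: with other inputs at their observed values, incidence = -47*isolation_days - 55. Solving for -337 gives isolation_days = 6, within [0, 13].
Intervening on testing: incidence = 3*testing - 596. Reaching -337 requires testing = 259/3, not an integer.

set isolation_days = 6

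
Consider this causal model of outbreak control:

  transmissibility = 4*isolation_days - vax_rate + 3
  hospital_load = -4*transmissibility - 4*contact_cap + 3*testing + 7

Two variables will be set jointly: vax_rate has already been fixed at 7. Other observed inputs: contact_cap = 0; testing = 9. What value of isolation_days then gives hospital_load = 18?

With vax_rate held at 7:
Substituting into the transmissibility equation gives transmissibility = 4*isolation_days - 4.
Substituting into the hospital_load equation gives hospital_load = -16*isolation_days + 50.
Solve -16*isolation_days + 50 = 18: isolation_days = (18 - 50) / -16 = 2.

isolation_days = 2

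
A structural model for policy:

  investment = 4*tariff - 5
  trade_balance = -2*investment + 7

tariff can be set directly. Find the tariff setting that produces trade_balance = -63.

Substituting into the trade_balance equation gives trade_balance = -8*tariff + 17.
Solve -8*tariff + 17 = -63: tariff = (-63 - 17) / -8 = 10.

tariff = 10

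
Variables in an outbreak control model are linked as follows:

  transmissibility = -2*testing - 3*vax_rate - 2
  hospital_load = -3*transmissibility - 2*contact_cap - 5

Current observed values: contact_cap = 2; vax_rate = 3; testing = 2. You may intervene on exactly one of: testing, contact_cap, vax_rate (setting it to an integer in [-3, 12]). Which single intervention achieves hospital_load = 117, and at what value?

Intervening on testing: hospital_load = 6*testing + 24. Reaching 117 requires testing = 31/2, not an integer.
Intervening on contact_cap: hospital_load = -2*contact_cap + 40. Reaching 117 requires contact_cap = -77/2, not an integer.
Intervening on vax_rate: with other inputs at their observed values, hospital_load = 9*vax_rate + 9. Solving for 117 gives vax_rate = 12, within [-3, 12].

set vax_rate = 12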